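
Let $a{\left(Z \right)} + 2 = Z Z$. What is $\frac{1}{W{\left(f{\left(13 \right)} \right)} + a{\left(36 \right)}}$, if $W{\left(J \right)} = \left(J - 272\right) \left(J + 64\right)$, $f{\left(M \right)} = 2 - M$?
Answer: $- \frac{1}{13705} \approx -7.2966 \cdot 10^{-5}$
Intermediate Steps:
$a{\left(Z \right)} = -2 + Z^{2}$ ($a{\left(Z \right)} = -2 + Z Z = -2 + Z^{2}$)
$W{\left(J \right)} = \left(-272 + J\right) \left(64 + J\right)$
$\frac{1}{W{\left(f{\left(13 \right)} \right)} + a{\left(36 \right)}} = \frac{1}{\left(-17408 + \left(2 - 13\right)^{2} - 208 \left(2 - 13\right)\right) - \left(2 - 36^{2}\right)} = \frac{1}{\left(-17408 + \left(2 - 13\right)^{2} - 208 \left(2 - 13\right)\right) + \left(-2 + 1296\right)} = \frac{1}{\left(-17408 + \left(-11\right)^{2} - -2288\right) + 1294} = \frac{1}{\left(-17408 + 121 + 2288\right) + 1294} = \frac{1}{-14999 + 1294} = \frac{1}{-13705} = - \frac{1}{13705}$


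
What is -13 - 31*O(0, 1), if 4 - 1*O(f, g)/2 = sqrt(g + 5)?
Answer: -261 + 62*sqrt(6) ≈ -109.13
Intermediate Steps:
O(f, g) = 8 - 2*sqrt(5 + g) (O(f, g) = 8 - 2*sqrt(g + 5) = 8 - 2*sqrt(5 + g))
-13 - 31*O(0, 1) = -13 - 31*(8 - 2*sqrt(5 + 1)) = -13 - 31*(8 - 2*sqrt(6)) = -13 + (-248 + 62*sqrt(6)) = -261 + 62*sqrt(6)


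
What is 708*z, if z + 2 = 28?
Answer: 18408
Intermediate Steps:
z = 26 (z = -2 + 28 = 26)
708*z = 708*26 = 18408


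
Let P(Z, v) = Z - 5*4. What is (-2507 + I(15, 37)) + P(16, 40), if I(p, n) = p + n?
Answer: -2459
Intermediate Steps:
I(p, n) = n + p
P(Z, v) = -20 + Z (P(Z, v) = Z - 20 = -20 + Z)
(-2507 + I(15, 37)) + P(16, 40) = (-2507 + (37 + 15)) + (-20 + 16) = (-2507 + 52) - 4 = -2455 - 4 = -2459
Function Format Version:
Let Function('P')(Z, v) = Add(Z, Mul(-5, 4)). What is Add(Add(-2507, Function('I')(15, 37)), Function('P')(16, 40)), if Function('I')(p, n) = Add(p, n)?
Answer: -2459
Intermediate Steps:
Function('I')(p, n) = Add(n, p)
Function('P')(Z, v) = Add(-20, Z) (Function('P')(Z, v) = Add(Z, -20) = Add(-20, Z))
Add(Add(-2507, Function('I')(15, 37)), Function('P')(16, 40)) = Add(Add(-2507, Add(37, 15)), Add(-20, 16)) = Add(Add(-2507, 52), -4) = Add(-2455, -4) = -2459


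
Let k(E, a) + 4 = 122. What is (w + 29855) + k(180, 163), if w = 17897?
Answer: 47870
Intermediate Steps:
k(E, a) = 118 (k(E, a) = -4 + 122 = 118)
(w + 29855) + k(180, 163) = (17897 + 29855) + 118 = 47752 + 118 = 47870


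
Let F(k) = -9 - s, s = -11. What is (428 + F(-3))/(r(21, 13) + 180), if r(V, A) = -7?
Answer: 430/173 ≈ 2.4855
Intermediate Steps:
F(k) = 2 (F(k) = -9 - 1*(-11) = -9 + 11 = 2)
(428 + F(-3))/(r(21, 13) + 180) = (428 + 2)/(-7 + 180) = 430/173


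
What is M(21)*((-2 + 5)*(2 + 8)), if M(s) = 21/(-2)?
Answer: -315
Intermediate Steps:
M(s) = -21/2 (M(s) = 21*(-1/2) = -21/2)
M(21)*((-2 + 5)*(2 + 8)) = -21*(-2 + 5)*(2 + 8)/2 = -63*10/2 = -21/2*30 = -315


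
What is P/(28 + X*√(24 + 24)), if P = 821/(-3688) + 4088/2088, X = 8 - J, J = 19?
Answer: -11692009/1208985408 - 18373157*√3/1208985408 ≈ -0.035993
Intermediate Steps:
X = -11 (X = 8 - 1*19 = 8 - 19 = -11)
P = 1670287/962568 (P = 821*(-1/3688) + 4088*(1/2088) = -821/3688 + 511/261 = 1670287/962568 ≈ 1.7352)
P/(28 + X*√(24 + 24)) = 1670287/(962568*(28 - 11*√(24 + 24))) = 1670287/(962568*(28 - 44*√3))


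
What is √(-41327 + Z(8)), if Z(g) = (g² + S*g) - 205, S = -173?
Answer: 2*I*√10713 ≈ 207.01*I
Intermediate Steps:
Z(g) = -205 + g² - 173*g (Z(g) = (g² - 173*g) - 205 = -205 + g² - 173*g)
√(-41327 + Z(8)) = √(-41327 + (-205 + 8² - 173*8)) = √(-41327 + (-205 + 64 - 1384)) = √(-41327 - 1525) = √(-42852) = 2*I*√10713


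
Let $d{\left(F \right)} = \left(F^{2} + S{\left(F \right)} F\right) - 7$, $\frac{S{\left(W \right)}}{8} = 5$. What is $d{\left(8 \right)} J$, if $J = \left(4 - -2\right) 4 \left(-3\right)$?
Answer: $-27144$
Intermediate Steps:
$J = -72$ ($J = \left(4 + 2\right) 4 \left(-3\right) = 6 \cdot 4 \left(-3\right) = 24 \left(-3\right) = -72$)
$S{\left(W \right)} = 40$ ($S{\left(W \right)} = 8 \cdot 5 = 40$)
$d{\left(F \right)} = -7 + F^{2} + 40 F$ ($d{\left(F \right)} = \left(F^{2} + 40 F\right) - 7 = -7 + F^{2} + 40 F$)
$d{\left(8 \right)} J = \left(-7 + 8^{2} + 40 \cdot 8\right) \left(-72\right) = \left(-7 + 64 + 320\right) \left(-72\right) = 377 \left(-72\right) = -27144$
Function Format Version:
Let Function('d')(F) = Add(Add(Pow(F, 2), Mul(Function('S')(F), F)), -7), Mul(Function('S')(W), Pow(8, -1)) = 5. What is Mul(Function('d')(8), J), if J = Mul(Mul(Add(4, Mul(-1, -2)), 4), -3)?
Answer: -27144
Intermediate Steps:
J = -72 (J = Mul(Mul(Add(4, 2), 4), -3) = Mul(Mul(6, 4), -3) = Mul(24, -3) = -72)
Function('S')(W) = 40 (Function('S')(W) = Mul(8, 5) = 40)
Function('d')(F) = Add(-7, Pow(F, 2), Mul(40, F)) (Function('d')(F) = Add(Add(Pow(F, 2), Mul(40, F)), -7) = Add(-7, Pow(F, 2), Mul(40, F)))
Mul(Function('d')(8), J) = Mul(Add(-7, Pow(8, 2), Mul(40, 8)), -72) = Mul(Add(-7, 64, 320), -72) = Mul(377, -72) = -27144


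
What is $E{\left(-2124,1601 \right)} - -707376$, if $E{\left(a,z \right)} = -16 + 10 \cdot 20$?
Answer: $707560$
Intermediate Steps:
$E{\left(a,z \right)} = 184$ ($E{\left(a,z \right)} = -16 + 200 = 184$)
$E{\left(-2124,1601 \right)} - -707376 = 184 - -707376 = 184 + 707376 = 707560$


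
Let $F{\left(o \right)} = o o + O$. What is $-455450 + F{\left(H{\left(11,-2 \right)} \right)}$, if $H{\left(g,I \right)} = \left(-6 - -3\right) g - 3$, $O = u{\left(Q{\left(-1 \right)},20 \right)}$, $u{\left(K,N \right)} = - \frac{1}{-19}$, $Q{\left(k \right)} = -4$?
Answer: $- \frac{8628925}{19} \approx -4.5415 \cdot 10^{5}$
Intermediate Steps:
$u{\left(K,N \right)} = \frac{1}{19}$ ($u{\left(K,N \right)} = \left(-1\right) \left(- \frac{1}{19}\right) = \frac{1}{19}$)
$O = \frac{1}{19} \approx 0.052632$
$H{\left(g,I \right)} = -3 - 3 g$ ($H{\left(g,I \right)} = \left(-6 + 3\right) g - 3 = - 3 g - 3 = -3 - 3 g$)
$F{\left(o \right)} = \frac{1}{19} + o^{2}$ ($F{\left(o \right)} = o o + \frac{1}{19} = o^{2} + \frac{1}{19} = \frac{1}{19} + o^{2}$)
$-455450 + F{\left(H{\left(11,-2 \right)} \right)} = -455450 + \left(\frac{1}{19} + \left(-3 - 33\right)^{2}\right) = -455450 + \left(\frac{1}{19} + \left(-36\right)^{2}\right) = -455450 + \left(\frac{1}{19} + 1296\right) = -455450 + \frac{24625}{19} = - \frac{8628925}{19}$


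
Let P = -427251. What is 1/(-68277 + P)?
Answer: -1/495528 ≈ -2.0180e-6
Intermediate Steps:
1/(-68277 + P) = 1/(-68277 - 427251) = 1/(-495528) = -1/495528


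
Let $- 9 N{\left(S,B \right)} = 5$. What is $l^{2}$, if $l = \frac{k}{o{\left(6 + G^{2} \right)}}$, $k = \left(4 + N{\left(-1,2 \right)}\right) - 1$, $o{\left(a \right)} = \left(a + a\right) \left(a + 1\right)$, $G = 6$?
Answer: $\frac{121}{264192516} \approx 4.58 \cdot 10^{-7}$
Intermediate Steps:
$o{\left(a \right)} = 2 a \left(1 + a\right)$
$N{\left(S,B \right)} = - \frac{5}{9}$ ($N{\left(S,B \right)} = \left(- \frac{1}{9}\right) 5 = - \frac{5}{9}$)
$k = \frac{22}{9}$ ($k = \left(4 - \frac{5}{9}\right) - 1 = \frac{31}{9} - 1 = \frac{22}{9} \approx 2.4444$)
$l = \frac{11}{16254}$ ($l = \frac{22}{9 \cdot 2 \left(6 + 6^{2}\right) \left(1 + \left(6 + 6^{2}\right)\right)} = \frac{22}{9 \cdot 2 \left(6 + 36\right) \left(1 + \left(6 + 36\right)\right)} = \frac{22}{9 \cdot 2 \cdot 42 \left(1 + 42\right)} = \frac{22}{9 \cdot 2 \cdot 42 \cdot 43} = \frac{22}{9 \cdot 3612} = \frac{22}{9} \cdot \frac{1}{3612} = \frac{11}{16254} \approx 0.00067676$)
$l^{2} = \left(\frac{11}{16254}\right)^{2} = \frac{121}{264192516}$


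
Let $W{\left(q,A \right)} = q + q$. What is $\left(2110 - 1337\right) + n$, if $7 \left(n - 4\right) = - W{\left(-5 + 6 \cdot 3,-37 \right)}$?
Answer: $\frac{5413}{7} \approx 773.29$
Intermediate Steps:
$W{\left(q,A \right)} = 2 q$
$n = \frac{2}{7}$ ($n = 4 + \frac{\left(-1\right) 2 \left(-5 + 6 \cdot 3\right)}{7} = 4 + \frac{\left(-1\right) 2 \left(-5 + 18\right)}{7} = 4 + \frac{\left(-1\right) 2 \cdot 13}{7} = 4 + \frac{\left(-1\right) 26}{7} = 4 + \frac{1}{7} \left(-26\right) = 4 - \frac{26}{7} = \frac{2}{7} \approx 0.28571$)
$\left(2110 - 1337\right) + n = \left(2110 - 1337\right) + \frac{2}{7} = 773 + \frac{2}{7} = \frac{5413}{7}$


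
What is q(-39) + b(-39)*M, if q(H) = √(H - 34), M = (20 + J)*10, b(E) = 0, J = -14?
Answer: I*√73 ≈ 8.544*I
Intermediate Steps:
M = 60 (M = (20 - 14)*10 = 6*10 = 60)
q(H) = √(-34 + H)
q(-39) + b(-39)*M = √(-34 - 39) + 0*60 = √(-73) + 0 = I*√73 + 0 = I*√73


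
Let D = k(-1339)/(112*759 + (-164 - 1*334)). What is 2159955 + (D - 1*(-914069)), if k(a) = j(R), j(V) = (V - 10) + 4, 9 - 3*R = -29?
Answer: 77935730474/25353 ≈ 3.0740e+6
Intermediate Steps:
R = 38/3 (R = 3 - ⅓*(-29) = 3 + 29/3 = 38/3 ≈ 12.667)
j(V) = -6 + V (j(V) = (-10 + V) + 4 = -6 + V)
k(a) = 20/3 (k(a) = -6 + 38/3 = 20/3)
D = 2/25353 (D = 20/(3*(112*759 + (-164 - 1*334))) = 20/(3*(85008 + (-164 - 334))) = 20/(3*(85008 - 498)) = (20/3)/84510 = (20/3)*(1/84510) = 2/25353 ≈ 7.8886e-5)
2159955 + (D - 1*(-914069)) = 2159955 + (2/25353 - 1*(-914069)) = 2159955 + (2/25353 + 914069) = 2159955 + 23174391359/25353 = 77935730474/25353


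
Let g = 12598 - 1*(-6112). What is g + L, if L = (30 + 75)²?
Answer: 29735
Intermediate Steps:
L = 11025 (L = 105² = 11025)
g = 18710 (g = 12598 + 6112 = 18710)
g + L = 18710 + 11025 = 29735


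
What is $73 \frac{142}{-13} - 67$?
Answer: $- \frac{11237}{13} \approx -864.38$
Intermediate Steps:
$73 \frac{142}{-13} - 67 = 73 \cdot 142 \left(- \frac{1}{13}\right) - 67 = 73 \left(- \frac{142}{13}\right) - 67 = - \frac{10366}{13} - 67 = - \frac{11237}{13}$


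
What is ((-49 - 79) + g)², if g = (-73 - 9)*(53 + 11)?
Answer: 28901376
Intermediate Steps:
g = -5248 (g = -82*64 = -5248)
((-49 - 79) + g)² = ((-49 - 79) - 5248)² = (-128 - 5248)² = (-5376)² = 28901376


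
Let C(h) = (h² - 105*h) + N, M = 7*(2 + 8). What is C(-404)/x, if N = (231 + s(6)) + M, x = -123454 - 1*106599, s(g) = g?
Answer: -205943/230053 ≈ -0.89520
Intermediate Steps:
M = 70 (M = 7*10 = 70)
x = -230053 (x = -123454 - 106599 = -230053)
N = 307 (N = (231 + 6) + 70 = 237 + 70 = 307)
C(h) = 307 + h² - 105*h (C(h) = (h² - 105*h) + 307 = 307 + h² - 105*h)
C(-404)/x = (307 + (-404)² - 105*(-404))/(-230053) = (307 + 163216 + 42420)*(-1/230053) = 205943*(-1/230053) = -205943/230053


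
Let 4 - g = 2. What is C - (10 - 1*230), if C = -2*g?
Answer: 216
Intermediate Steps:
g = 2 (g = 4 - 1*2 = 4 - 2 = 2)
C = -4 (C = -2*2 = -1*4 = -4)
C - (10 - 1*230) = -4 - (10 - 1*230) = -4 - (10 - 230) = -4 - 1*(-220) = -4 + 220 = 216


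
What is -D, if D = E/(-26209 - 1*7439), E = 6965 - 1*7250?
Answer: -95/11216 ≈ -0.0084700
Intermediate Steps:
E = -285 (E = 6965 - 7250 = -285)
D = 95/11216 (D = -285/(-26209 - 1*7439) = -285/(-26209 - 7439) = -285/(-33648) = -285*(-1/33648) = 95/11216 ≈ 0.0084700)
-D = -1*95/11216 = -95/11216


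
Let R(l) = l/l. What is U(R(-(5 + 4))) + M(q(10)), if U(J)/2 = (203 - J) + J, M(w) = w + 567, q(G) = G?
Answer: 983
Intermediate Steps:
M(w) = 567 + w
R(l) = 1
U(J) = 406 (U(J) = 2*((203 - J) + J) = 2*203 = 406)
U(R(-(5 + 4))) + M(q(10)) = 406 + (567 + 10) = 406 + 577 = 983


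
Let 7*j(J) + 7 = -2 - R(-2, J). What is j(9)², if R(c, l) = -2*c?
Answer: 169/49 ≈ 3.4490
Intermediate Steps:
j(J) = -13/7 (j(J) = -1 + (-2 - (-2)*(-2))/7 = -1 + (-2 - 1*4)/7 = -1 + (-2 - 4)/7 = -1 + (⅐)*(-6) = -1 - 6/7 = -13/7)
j(9)² = (-13/7)² = 169/49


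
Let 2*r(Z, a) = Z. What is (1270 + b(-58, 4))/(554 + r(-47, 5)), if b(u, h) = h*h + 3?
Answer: 2578/1061 ≈ 2.4298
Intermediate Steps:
r(Z, a) = Z/2
b(u, h) = 3 + h**2 (b(u, h) = h**2 + 3 = 3 + h**2)
(1270 + b(-58, 4))/(554 + r(-47, 5)) = (1270 + (3 + 4**2))/(554 + (1/2)*(-47)) = (1270 + (3 + 16))/(554 - 47/2) = (1270 + 19)/(1061/2) = 1289*(2/1061) = 2578/1061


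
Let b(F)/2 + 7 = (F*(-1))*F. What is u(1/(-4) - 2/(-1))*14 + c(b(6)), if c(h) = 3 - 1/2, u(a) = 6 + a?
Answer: 111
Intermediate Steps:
b(F) = -14 - 2*F**2 (b(F) = -14 + 2*((F*(-1))*F) = -14 + 2*((-F)*F) = -14 + 2*(-F**2) = -14 - 2*F**2)
c(h) = 5/2 (c(h) = 3 - 1*1/2 = 3 - 1/2 = 5/2)
u(1/(-4) - 2/(-1))*14 + c(b(6)) = (6 + (1/(-4) - 2/(-1)))*14 + 5/2 = (6 + (1*(-1/4) - 2*(-1)))*14 + 5/2 = (6 + (-1/4 + 2))*14 + 5/2 = (6 + 7/4)*14 + 5/2 = (31/4)*14 + 5/2 = 217/2 + 5/2 = 111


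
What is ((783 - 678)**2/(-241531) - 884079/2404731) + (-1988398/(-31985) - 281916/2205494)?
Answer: 60117725593074946537036/975533812271681733095 ≈ 61.625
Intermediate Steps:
((783 - 678)**2/(-241531) - 884079/2404731) + (-1988398/(-31985) - 281916/2205494) = (105**2*(-1/241531) - 884079*1/2404731) + (-1988398*(-1/31985) - 281916*1/2205494) = (11025*(-1/241531) - 42099/114511) + (1988398/31985 - 140958/1102747) = (-11025/241531 - 42099/114511) + 2188191387676/35271362795 = -11430697344/27657956341 + 2188191387676/35271362795 = 60117725593074946537036/975533812271681733095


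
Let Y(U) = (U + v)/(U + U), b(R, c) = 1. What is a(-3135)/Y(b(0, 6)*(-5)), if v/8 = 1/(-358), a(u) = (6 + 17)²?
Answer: 946910/899 ≈ 1053.3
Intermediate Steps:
a(u) = 529 (a(u) = 23² = 529)
v = -4/179 (v = 8/(-358) = 8*(-1/358) = -4/179 ≈ -0.022346)
Y(U) = (-4/179 + U)/(2*U) (Y(U) = (U - 4/179)/(U + U) = (-4/179 + U)/((2*U)) = (-4/179 + U)*(1/(2*U)) = (-4/179 + U)/(2*U))
a(-3135)/Y(b(0, 6)*(-5)) = 529/(((-4 + 179*(1*(-5)))/(358*((1*(-5)))))) = 529/(((1/358)*(-4 + 179*(-5))/(-5))) = 529/(((1/358)*(-⅕)*(-4 - 895))) = 529/(((1/358)*(-⅕)*(-899))) = 529/(899/1790) = 529*(1790/899) = 946910/899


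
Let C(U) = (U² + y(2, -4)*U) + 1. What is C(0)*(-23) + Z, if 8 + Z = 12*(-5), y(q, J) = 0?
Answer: -91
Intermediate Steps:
Z = -68 (Z = -8 + 12*(-5) = -8 - 60 = -68)
C(U) = 1 + U² (C(U) = (U² + 0*U) + 1 = (U² + 0) + 1 = U² + 1 = 1 + U²)
C(0)*(-23) + Z = (1 + 0²)*(-23) - 68 = (1 + 0)*(-23) - 68 = 1*(-23) - 68 = -23 - 68 = -91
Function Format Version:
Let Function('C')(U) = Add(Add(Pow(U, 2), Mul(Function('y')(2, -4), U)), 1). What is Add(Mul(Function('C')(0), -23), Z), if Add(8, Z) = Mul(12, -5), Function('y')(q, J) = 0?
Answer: -91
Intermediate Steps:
Z = -68 (Z = Add(-8, Mul(12, -5)) = Add(-8, -60) = -68)
Function('C')(U) = Add(1, Pow(U, 2)) (Function('C')(U) = Add(Add(Pow(U, 2), Mul(0, U)), 1) = Add(Add(Pow(U, 2), 0), 1) = Add(Pow(U, 2), 1) = Add(1, Pow(U, 2)))
Add(Mul(Function('C')(0), -23), Z) = Add(Mul(Add(1, Pow(0, 2)), -23), -68) = Add(Mul(Add(1, 0), -23), -68) = Add(Mul(1, -23), -68) = Add(-23, -68) = -91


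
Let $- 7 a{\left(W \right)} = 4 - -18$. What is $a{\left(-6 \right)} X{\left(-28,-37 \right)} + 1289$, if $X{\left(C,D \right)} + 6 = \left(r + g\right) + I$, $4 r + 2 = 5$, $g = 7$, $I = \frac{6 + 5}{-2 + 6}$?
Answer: $\frac{8924}{7} \approx 1274.9$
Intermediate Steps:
$I = \frac{11}{4} \approx 2.75$
$a{\left(W \right)} = - \frac{22}{7}$ ($a{\left(W \right)} = - \frac{4 - -18}{7} = - \frac{4 + 18}{7} = \left(- \frac{1}{7}\right) 22 = - \frac{22}{7}$)
$r = \frac{3}{4}$ ($r = - \frac{1}{2} + \frac{1}{4} \cdot 5 = - \frac{1}{2} + \frac{5}{4} = \frac{3}{4} \approx 0.75$)
$X{\left(C,D \right)} = \frac{9}{2}$ ($X{\left(C,D \right)} = -6 + \left(\left(\frac{3}{4} + 7\right) + \frac{11}{4}\right) = -6 + \left(\frac{31}{4} + \frac{11}{4}\right) = -6 + \frac{21}{2} = \frac{9}{2}$)
$a{\left(-6 \right)} X{\left(-28,-37 \right)} + 1289 = \left(- \frac{22}{7}\right) \frac{9}{2} + 1289 = - \frac{99}{7} + 1289 = \frac{8924}{7}$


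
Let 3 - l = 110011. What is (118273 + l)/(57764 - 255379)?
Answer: -1653/39523 ≈ -0.041824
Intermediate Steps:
l = -110008 (l = 3 - 1*110011 = 3 - 110011 = -110008)
(118273 + l)/(57764 - 255379) = (118273 - 110008)/(57764 - 255379) = 8265/(-197615) = 8265*(-1/197615) = -1653/39523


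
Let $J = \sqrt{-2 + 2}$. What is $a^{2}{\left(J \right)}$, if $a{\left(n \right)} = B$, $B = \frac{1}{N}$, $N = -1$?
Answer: $1$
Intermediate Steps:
$J = 0$ ($J = \sqrt{0} = 0$)
$B = -1$ ($B = \frac{1}{-1} = -1$)
$a{\left(n \right)} = -1$
$a^{2}{\left(J \right)} = \left(-1\right)^{2} = 1$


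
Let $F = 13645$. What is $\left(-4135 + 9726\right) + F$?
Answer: $19236$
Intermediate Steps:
$\left(-4135 + 9726\right) + F = \left(-4135 + 9726\right) + 13645 = 5591 + 13645 = 19236$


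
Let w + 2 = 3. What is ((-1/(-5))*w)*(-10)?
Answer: -2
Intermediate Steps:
w = 1 (w = -2 + 3 = 1)
((-1/(-5))*w)*(-10) = (-1/(-5)*1)*(-10) = (-1*(-⅕)*1)*(-10) = ((⅕)*1)*(-10) = (⅕)*(-10) = -2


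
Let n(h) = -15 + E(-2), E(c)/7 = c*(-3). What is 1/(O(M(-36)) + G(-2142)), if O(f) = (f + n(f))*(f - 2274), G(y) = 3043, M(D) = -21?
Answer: -1/10727 ≈ -9.3223e-5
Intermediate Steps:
E(c) = -21*c (E(c) = 7*(c*(-3)) = 7*(-3*c) = -21*c)
n(h) = 27 (n(h) = -15 - 21*(-2) = -15 + 42 = 27)
O(f) = (-2274 + f)*(27 + f) (O(f) = (f + 27)*(f - 2274) = (27 + f)*(-2274 + f) = (-2274 + f)*(27 + f))
1/(O(M(-36)) + G(-2142)) = 1/((-61398 + (-21)**2 - 2247*(-21)) + 3043) = 1/((-61398 + 441 + 47187) + 3043) = 1/(-13770 + 3043) = 1/(-10727) = -1/10727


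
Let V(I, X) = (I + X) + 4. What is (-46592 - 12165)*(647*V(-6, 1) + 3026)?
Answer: -139782903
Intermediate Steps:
V(I, X) = 4 + I + X
(-46592 - 12165)*(647*V(-6, 1) + 3026) = (-46592 - 12165)*(647*(4 - 6 + 1) + 3026) = -58757*(647*(-1) + 3026) = -58757*(-647 + 3026) = -58757*2379 = -139782903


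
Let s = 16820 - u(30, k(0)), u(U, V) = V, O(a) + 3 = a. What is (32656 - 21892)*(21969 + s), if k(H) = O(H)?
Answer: 417557088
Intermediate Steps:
O(a) = -3 + a
k(H) = -3 + H
s = 16823 (s = 16820 - (-3 + 0) = 16820 - 1*(-3) = 16820 + 3 = 16823)
(32656 - 21892)*(21969 + s) = (32656 - 21892)*(21969 + 16823) = 10764*38792 = 417557088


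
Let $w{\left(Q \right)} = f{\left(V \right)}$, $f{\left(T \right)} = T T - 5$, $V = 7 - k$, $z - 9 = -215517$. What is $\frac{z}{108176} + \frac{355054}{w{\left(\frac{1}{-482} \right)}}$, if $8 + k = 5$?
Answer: $\frac{9596962061}{2569180} \approx 3735.4$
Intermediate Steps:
$k = -3$ ($k = -8 + 5 = -3$)
$z = -215508$ ($z = 9 - 215517 = -215508$)
$V = 10$ ($V = 7 - -3 = 7 + 3 = 10$)
$f{\left(T \right)} = -5 + T^{2}$ ($f{\left(T \right)} = T^{2} - 5 = -5 + T^{2}$)
$w{\left(Q \right)} = 95$ ($w{\left(Q \right)} = -5 + 10^{2} = -5 + 100 = 95$)
$\frac{z}{108176} + \frac{355054}{w{\left(\frac{1}{-482} \right)}} = - \frac{215508}{108176} + \frac{355054}{95} = \left(-215508\right) \frac{1}{108176} + 355054 \cdot \frac{1}{95} = - \frac{53877}{27044} + \frac{355054}{95} = \frac{9596962061}{2569180}$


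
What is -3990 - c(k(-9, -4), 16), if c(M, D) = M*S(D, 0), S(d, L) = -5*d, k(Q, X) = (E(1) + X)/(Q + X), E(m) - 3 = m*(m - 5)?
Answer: -51470/13 ≈ -3959.2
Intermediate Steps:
E(m) = 3 + m*(-5 + m) (E(m) = 3 + m*(m - 5) = 3 + m*(-5 + m))
k(Q, X) = (-1 + X)/(Q + X) (k(Q, X) = ((3 + 1² - 5*1) + X)/(Q + X) = ((3 + 1 - 5) + X)/(Q + X) = (-1 + X)/(Q + X))
c(M, D) = -5*D*M (c(M, D) = M*(-5*D) = -5*D*M)
-3990 - c(k(-9, -4), 16) = -3990 - (-5)*16*(-1 - 4)/(-9 - 4) = -3990 - (-5)*16*-5/(-13) = -3990 - (-5)*16*(-1/13*(-5)) = -3990 - (-5)*16*5/13 = -3990 - 1*(-400/13) = -3990 + 400/13 = -51470/13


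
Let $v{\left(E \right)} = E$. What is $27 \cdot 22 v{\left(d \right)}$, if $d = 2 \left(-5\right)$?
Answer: $-5940$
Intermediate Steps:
$d = -10$
$27 \cdot 22 v{\left(d \right)} = 27 \cdot 22 \left(-10\right) = 594 \left(-10\right) = -5940$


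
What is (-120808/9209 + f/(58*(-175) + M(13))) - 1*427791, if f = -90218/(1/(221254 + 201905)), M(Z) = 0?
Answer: 155790250114654/46735675 ≈ 3.3334e+6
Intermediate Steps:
f = -38176558662 (f = -90218/(1/423159) = -90218/1/423159 = -90218*423159 = -38176558662)
(-120808/9209 + f/(58*(-175) + M(13))) - 1*427791 = (-120808/9209 - 38176558662/(58*(-175) + 0)) - 1*427791 = (-120808*1/9209 - 38176558662/(-10150 + 0)) - 427791 = (-120808/9209 - 38176558662/(-10150)) - 427791 = (-120808/9209 - 38176558662*(-1/10150)) - 427791 = (-120808/9209 + 19088279331/5075) - 427791 = 175783351258579/46735675 - 427791 = 155790250114654/46735675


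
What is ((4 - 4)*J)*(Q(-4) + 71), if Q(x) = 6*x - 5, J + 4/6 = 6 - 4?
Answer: 0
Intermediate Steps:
J = 4/3 (J = -2/3 + (6 - 4) = -2/3 + 2 = 4/3 ≈ 1.3333)
Q(x) = -5 + 6*x
((4 - 4)*J)*(Q(-4) + 71) = ((4 - 4)*(4/3))*((-5 + 6*(-4)) + 71) = (0*(4/3))*((-5 - 24) + 71) = 0*(-29 + 71) = 0*42 = 0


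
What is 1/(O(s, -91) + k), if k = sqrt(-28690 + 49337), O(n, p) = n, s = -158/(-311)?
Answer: -49138/1996973523 + 96721*sqrt(20647)/1996973523 ≈ 0.0069349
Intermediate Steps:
s = 158/311 (s = -158*(-1/311) = 158/311 ≈ 0.50804)
k = sqrt(20647) ≈ 143.69
1/(O(s, -91) + k) = 1/(158/311 + sqrt(20647))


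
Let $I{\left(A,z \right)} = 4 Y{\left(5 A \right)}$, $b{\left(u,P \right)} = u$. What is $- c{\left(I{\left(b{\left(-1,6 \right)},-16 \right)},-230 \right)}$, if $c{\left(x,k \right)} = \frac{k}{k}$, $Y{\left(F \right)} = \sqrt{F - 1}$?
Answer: $-1$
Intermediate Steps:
$Y{\left(F \right)} = \sqrt{-1 + F}$
$I{\left(A,z \right)} = 4 \sqrt{-1 + 5 A}$
$c{\left(x,k \right)} = 1$
$- c{\left(I{\left(b{\left(-1,6 \right)},-16 \right)},-230 \right)} = \left(-1\right) 1 = -1$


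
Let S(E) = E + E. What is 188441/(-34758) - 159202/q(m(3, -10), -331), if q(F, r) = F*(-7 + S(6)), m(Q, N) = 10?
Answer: -2771482583/868950 ≈ -3189.5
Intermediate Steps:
S(E) = 2*E
q(F, r) = 5*F (q(F, r) = F*(-7 + 2*6) = F*(-7 + 12) = F*5 = 5*F)
188441/(-34758) - 159202/q(m(3, -10), -331) = 188441/(-34758) - 159202/(5*10) = 188441*(-1/34758) - 159202/50 = -188441/34758 - 159202*1/50 = -188441/34758 - 79601/25 = -2771482583/868950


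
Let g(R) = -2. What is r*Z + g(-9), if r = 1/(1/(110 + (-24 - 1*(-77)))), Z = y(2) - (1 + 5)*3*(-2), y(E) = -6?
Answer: 4888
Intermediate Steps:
Z = 30 (Z = -6 - (1 + 5)*3*(-2) = -6 - 6*3*(-2) = -6 - 18*(-2) = -6 - 1*(-36) = -6 + 36 = 30)
r = 163 (r = 1/(1/(110 + (-24 + 77))) = 1/(1/(110 + 53)) = 1/(1/163) = 163)
r*Z + g(-9) = 163*30 - 2 = 4890 - 2 = 4888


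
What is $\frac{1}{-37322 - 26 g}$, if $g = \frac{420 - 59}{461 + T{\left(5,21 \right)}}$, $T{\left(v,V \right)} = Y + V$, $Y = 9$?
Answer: $- \frac{491}{18334488} \approx -2.678 \cdot 10^{-5}$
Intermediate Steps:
$T{\left(v,V \right)} = 9 + V$
$g = \frac{361}{491}$ ($g = \frac{420 - 59}{461 + \left(9 + 21\right)} = \frac{361}{461 + 30} = \frac{361}{491} \approx 0.73523$)
$\frac{1}{-37322 - 26 g} = \frac{1}{-37322 - \frac{9386}{491}} = \frac{1}{- \frac{18334488}{491}} = - \frac{491}{18334488}$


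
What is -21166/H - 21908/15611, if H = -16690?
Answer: -17611047/130273795 ≈ -0.13518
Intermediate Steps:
-21166/H - 21908/15611 = -21166/(-16690) - 21908/15611 = -21166*(-1/16690) - 21908*1/15611 = 10583/8345 - 21908/15611 = -17611047/130273795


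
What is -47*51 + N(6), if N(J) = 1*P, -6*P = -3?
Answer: -4793/2 ≈ -2396.5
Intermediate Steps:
P = ½ (P = -⅙*(-3) = ½ ≈ 0.50000)
N(J) = ½ (N(J) = 1*(½) = ½)
-47*51 + N(6) = -47*51 + ½ = -2397 + ½ = -4793/2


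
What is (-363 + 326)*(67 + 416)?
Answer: -17871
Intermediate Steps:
(-363 + 326)*(67 + 416) = -37*483 = -17871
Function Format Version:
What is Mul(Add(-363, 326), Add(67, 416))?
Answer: -17871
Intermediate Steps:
Mul(Add(-363, 326), Add(67, 416)) = Mul(-37, 483) = -17871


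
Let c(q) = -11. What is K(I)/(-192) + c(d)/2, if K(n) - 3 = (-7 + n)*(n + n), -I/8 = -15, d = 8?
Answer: -9393/64 ≈ -146.77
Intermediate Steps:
I = 120 (I = -8*(-15) = 120)
K(n) = 3 + 2*n*(-7 + n) (K(n) = 3 + (-7 + n)*(n + n) = 3 + (-7 + n)*(2*n) = 3 + 2*n*(-7 + n))
K(I)/(-192) + c(d)/2 = (3 - 14*120 + 2*120²)/(-192) - 11/2 = (3 - 1680 + 2*14400)*(-1/192) - 11*½ = (3 - 1680 + 28800)*(-1/192) - 11/2 = 27123*(-1/192) - 11/2 = -9041/64 - 11/2 = -9393/64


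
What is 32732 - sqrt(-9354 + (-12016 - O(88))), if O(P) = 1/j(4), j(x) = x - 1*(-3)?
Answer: 32732 - I*sqrt(1047137)/7 ≈ 32732.0 - 146.19*I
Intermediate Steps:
j(x) = 3 + x (j(x) = x + 3 = 3 + x)
O(P) = 1/7 (O(P) = 1/(3 + 4) = 1/7)
32732 - sqrt(-9354 + (-12016 - O(88))) = 32732 - sqrt(-9354 + (-12016 - 1*1/7)) = 32732 - sqrt(-9354 + (-12016 - 1/7)) = 32732 - sqrt(-9354 - 84113/7) = 32732 - sqrt(-149591/7) = 32732 - I*sqrt(1047137)/7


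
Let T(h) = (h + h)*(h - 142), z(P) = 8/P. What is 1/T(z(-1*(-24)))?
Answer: -9/850 ≈ -0.010588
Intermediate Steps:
T(h) = 2*h*(-142 + h) (T(h) = (2*h)*(-142 + h) = 2*h*(-142 + h))
1/T(z(-1*(-24))) = 1/(2*(8/((-1*(-24))))*(-142 + 8/((-1*(-24))))) = 1/(2*(8/24)*(-142 + 8/24)) = 1/(2*(8*(1/24))*(-142 + 8*(1/24))) = 1/(2*(⅓)*(-142 + ⅓)) = 1/(2*(⅓)*(-425/3)) = 1/(-850/9) = -9/850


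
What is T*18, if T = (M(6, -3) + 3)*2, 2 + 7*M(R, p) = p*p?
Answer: 144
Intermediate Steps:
M(R, p) = -2/7 + p²/7 (M(R, p) = -2/7 + (p*p)/7 = -2/7 + p²/7)
T = 8 (T = ((-2/7 + (⅐)*(-3)²) + 3)*2 = ((-2/7 + (⅐)*9) + 3)*2 = ((-2/7 + 9/7) + 3)*2 = (1 + 3)*2 = 4*2 = 8)
T*18 = 8*18 = 144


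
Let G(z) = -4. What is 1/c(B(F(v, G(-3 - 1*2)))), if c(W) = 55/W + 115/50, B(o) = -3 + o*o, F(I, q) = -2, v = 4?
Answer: 10/573 ≈ 0.017452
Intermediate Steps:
B(o) = -3 + o²
c(W) = 23/10 + 55/W (c(W) = 55/W + 115*(1/50) = 55/W + 23/10 = 23/10 + 55/W)
1/c(B(F(v, G(-3 - 1*2)))) = 1/(23/10 + 55/(-3 + (-2)²)) = 1/(23/10 + 55/(-3 + 4)) = 1/(23/10 + 55/1) = 1/(23/10 + 55*1) = 1/(23/10 + 55) = 1/(573/10) = 10/573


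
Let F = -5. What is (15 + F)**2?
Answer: 100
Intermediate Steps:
(15 + F)**2 = (15 - 5)**2 = 10**2 = 100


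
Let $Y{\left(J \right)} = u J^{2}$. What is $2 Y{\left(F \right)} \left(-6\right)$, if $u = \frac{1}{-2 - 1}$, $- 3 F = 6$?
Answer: $16$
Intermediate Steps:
$F = -2$ ($F = \left(- \frac{1}{3}\right) 6 = -2$)
$u = - \frac{1}{3}$ ($u = \frac{1}{-3} = - \frac{1}{3} \approx -0.33333$)
$Y{\left(J \right)} = - \frac{J^{2}}{3}$
$2 Y{\left(F \right)} \left(-6\right) = 2 \left(- \frac{\left(-2\right)^{2}}{3}\right) \left(-6\right) = 2 \left(\left(- \frac{1}{3}\right) 4\right) \left(-6\right) = 2 \left(- \frac{4}{3}\right) \left(-6\right) = \left(- \frac{8}{3}\right) \left(-6\right) = 16$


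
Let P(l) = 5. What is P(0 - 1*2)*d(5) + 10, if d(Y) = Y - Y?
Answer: 10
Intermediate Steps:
d(Y) = 0
P(0 - 1*2)*d(5) + 10 = 5*0 + 10 = 0 + 10 = 10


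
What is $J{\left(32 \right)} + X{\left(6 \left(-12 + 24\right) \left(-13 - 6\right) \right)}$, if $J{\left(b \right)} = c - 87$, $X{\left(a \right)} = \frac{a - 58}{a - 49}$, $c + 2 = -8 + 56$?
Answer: $- \frac{56671}{1417} \approx -39.994$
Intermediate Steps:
$c = 46$ ($c = -2 + \left(-8 + 56\right) = -2 + 48 = 46$)
$X{\left(a \right)} = \frac{-58 + a}{-49 + a}$
$J{\left(b \right)} = -41$ ($J{\left(b \right)} = 46 - 87 = -41$)
$J{\left(32 \right)} + X{\left(6 \left(-12 + 24\right) \left(-13 - 6\right) \right)} = -41 + \frac{-58 + 6 \left(-12 + 24\right) \left(-13 - 6\right)}{-49 + 6 \left(-12 + 24\right) \left(-13 - 6\right)} = -41 + \frac{-58 + 6 \cdot 12 \left(-19\right)}{-49 + 6 \cdot 12 \left(-19\right)} = -41 + \frac{-58 + 6 \left(-228\right)}{-49 + 6 \left(-228\right)} = -41 + \frac{-58 - 1368}{-49 - 1368} = -41 + \frac{1}{-1417} \left(-1426\right) = -41 - - \frac{1426}{1417} = -41 + \frac{1426}{1417} = - \frac{56671}{1417}$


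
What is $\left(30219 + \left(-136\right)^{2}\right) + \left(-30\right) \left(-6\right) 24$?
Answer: $53035$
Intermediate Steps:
$\left(30219 + \left(-136\right)^{2}\right) + \left(-30\right) \left(-6\right) 24 = \left(30219 + 18496\right) + 180 \cdot 24 = 48715 + 4320 = 53035$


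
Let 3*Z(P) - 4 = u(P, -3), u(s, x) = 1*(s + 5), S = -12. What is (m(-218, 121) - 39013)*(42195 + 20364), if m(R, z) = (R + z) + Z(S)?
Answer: -2446745049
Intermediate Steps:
u(s, x) = 5 + s (u(s, x) = 1*(5 + s) = 5 + s)
Z(P) = 3 + P/3 (Z(P) = 4/3 + (5 + P)/3 = 4/3 + (5/3 + P/3) = 3 + P/3)
m(R, z) = -1 + R + z (m(R, z) = (R + z) + (3 + (⅓)*(-12)) = (R + z) + (3 - 4) = (R + z) - 1 = -1 + R + z)
(m(-218, 121) - 39013)*(42195 + 20364) = ((-1 - 218 + 121) - 39013)*(42195 + 20364) = (-98 - 39013)*62559 = -39111*62559 = -2446745049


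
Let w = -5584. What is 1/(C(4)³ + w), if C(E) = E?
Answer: -1/5520 ≈ -0.00018116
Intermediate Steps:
1/(C(4)³ + w) = 1/(4³ - 5584) = 1/(64 - 5584) = 1/(-5520) = -1/5520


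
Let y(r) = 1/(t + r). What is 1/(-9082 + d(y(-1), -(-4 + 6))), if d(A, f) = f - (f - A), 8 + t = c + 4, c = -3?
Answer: -8/72657 ≈ -0.00011011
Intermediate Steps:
t = -7 (t = -8 + (-3 + 4) = -8 + 1 = -7)
y(r) = 1/(-7 + r)
d(A, f) = A (d(A, f) = f + (A - f) = A)
1/(-9082 + d(y(-1), -(-4 + 6))) = 1/(-9082 + 1/(-7 - 1)) = 1/(-9082 + 1/(-8)) = 1/(-9082 - ⅛) = 1/(-72657/8) = -8/72657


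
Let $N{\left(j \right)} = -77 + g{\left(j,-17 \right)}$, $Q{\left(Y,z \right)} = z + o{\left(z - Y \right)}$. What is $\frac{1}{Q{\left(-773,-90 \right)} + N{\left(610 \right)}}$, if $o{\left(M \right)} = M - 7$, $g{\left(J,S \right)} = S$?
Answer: $\frac{1}{492} \approx 0.0020325$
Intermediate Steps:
$o{\left(M \right)} = -7 + M$ ($o{\left(M \right)} = M - 7 = -7 + M$)
$Q{\left(Y,z \right)} = -7 - Y + 2 z$ ($Q{\left(Y,z \right)} = z - \left(7 + Y - z\right) = -7 - Y + 2 z$)
$N{\left(j \right)} = -94$ ($N{\left(j \right)} = -77 - 17 = -94$)
$\frac{1}{Q{\left(-773,-90 \right)} + N{\left(610 \right)}} = \frac{1}{\left(-7 - -773 + 2 \left(-90\right)\right) - 94} = \frac{1}{\left(-7 + 773 - 180\right) - 94} = \frac{1}{586 - 94} = \frac{1}{492}$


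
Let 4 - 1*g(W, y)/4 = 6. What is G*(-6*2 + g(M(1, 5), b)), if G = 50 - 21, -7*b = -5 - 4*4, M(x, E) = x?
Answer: -580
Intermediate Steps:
b = 3 (b = -(-5 - 4*4)/7 = -(-5 - 16)/7 = -⅐*(-21) = 3)
g(W, y) = -8 (g(W, y) = 16 - 4*6 = 16 - 24 = -8)
G = 29
G*(-6*2 + g(M(1, 5), b)) = 29*(-6*2 - 8) = 29*(-12 - 8) = 29*(-20) = -580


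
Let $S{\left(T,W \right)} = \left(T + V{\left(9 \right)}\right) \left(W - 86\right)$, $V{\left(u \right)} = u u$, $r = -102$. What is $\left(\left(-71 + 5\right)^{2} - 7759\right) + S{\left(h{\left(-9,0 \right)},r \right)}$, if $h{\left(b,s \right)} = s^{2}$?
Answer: $-18631$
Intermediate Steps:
$V{\left(u \right)} = u^{2}$
$S{\left(T,W \right)} = \left(-86 + W\right) \left(81 + T\right)$ ($S{\left(T,W \right)} = \left(T + 9^{2}\right) \left(W - 86\right) = \left(T + 81\right) \left(-86 + W\right) = \left(81 + T\right) \left(-86 + W\right) = \left(-86 + W\right) \left(81 + T\right)$)
$\left(\left(-71 + 5\right)^{2} - 7759\right) + S{\left(h{\left(-9,0 \right)},r \right)} = \left(\left(-71 + 5\right)^{2} - 7759\right) + \left(-6966 - 86 \cdot 0^{2} + 81 \left(-102\right) + 0^{2} \left(-102\right)\right) = \left(\left(-66\right)^{2} - 7759\right) - 15228 = \left(4356 - 7759\right) + \left(-6966 + 0 - 8262 + 0\right) = -3403 - 15228 = -18631$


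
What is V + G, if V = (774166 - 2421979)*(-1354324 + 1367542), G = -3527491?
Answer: -21784319725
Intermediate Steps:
V = -21780792234 (V = -1647813*13218 = -21780792234)
V + G = -21780792234 - 3527491 = -21784319725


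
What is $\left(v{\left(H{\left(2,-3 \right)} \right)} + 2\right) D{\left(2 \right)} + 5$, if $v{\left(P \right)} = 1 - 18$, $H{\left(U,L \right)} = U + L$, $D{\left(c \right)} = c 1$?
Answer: $-25$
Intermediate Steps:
$D{\left(c \right)} = c$
$H{\left(U,L \right)} = L + U$
$v{\left(P \right)} = -17$ ($v{\left(P \right)} = 1 - 18 = -17$)
$\left(v{\left(H{\left(2,-3 \right)} \right)} + 2\right) D{\left(2 \right)} + 5 = \left(-17 + 2\right) 2 + 5 = \left(-15\right) 2 + 5 = -30 + 5 = -25$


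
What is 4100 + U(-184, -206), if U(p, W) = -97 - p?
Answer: 4187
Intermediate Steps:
4100 + U(-184, -206) = 4100 + (-97 - 1*(-184)) = 4100 + (-97 + 184) = 4100 + 87 = 4187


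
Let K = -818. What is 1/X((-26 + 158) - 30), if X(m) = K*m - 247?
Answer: -1/83683 ≈ -1.1950e-5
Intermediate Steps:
X(m) = -247 - 818*m (X(m) = -818*m - 247 = -247 - 818*m)
1/X((-26 + 158) - 30) = 1/(-247 - 818*((-26 + 158) - 30)) = 1/(-247 - 818*(132 - 30)) = 1/(-247 - 818*102) = 1/(-247 - 83436) = 1/(-83683) = -1/83683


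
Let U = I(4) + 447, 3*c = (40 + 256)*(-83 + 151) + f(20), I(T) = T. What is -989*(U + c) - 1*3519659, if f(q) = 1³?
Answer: -31804675/3 ≈ -1.0602e+7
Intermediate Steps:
f(q) = 1
c = 20129/3 (c = ((40 + 256)*(-83 + 151) + 1)/3 = (296*68 + 1)/3 = (20128 + 1)/3 = (⅓)*20129 = 20129/3 ≈ 6709.7)
U = 451 (U = 4 + 447 = 451)
-989*(U + c) - 1*3519659 = -989*(451 + 20129/3) - 1*3519659 = -989*21482/3 - 3519659 = -21245698/3 - 3519659 = -31804675/3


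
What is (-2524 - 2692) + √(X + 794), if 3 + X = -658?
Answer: -5216 + √133 ≈ -5204.5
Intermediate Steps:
X = -661 (X = -3 - 658 = -661)
(-2524 - 2692) + √(X + 794) = (-2524 - 2692) + √(-661 + 794) = -5216 + √133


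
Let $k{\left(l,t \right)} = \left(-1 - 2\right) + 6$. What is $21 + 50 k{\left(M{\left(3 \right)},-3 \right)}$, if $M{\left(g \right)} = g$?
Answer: $171$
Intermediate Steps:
$k{\left(l,t \right)} = 3$ ($k{\left(l,t \right)} = -3 + 6 = 3$)
$21 + 50 k{\left(M{\left(3 \right)},-3 \right)} = 21 + 50 \cdot 3 = 21 + 150 = 171$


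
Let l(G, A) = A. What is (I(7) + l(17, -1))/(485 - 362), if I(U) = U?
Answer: 2/41 ≈ 0.048781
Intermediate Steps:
(I(7) + l(17, -1))/(485 - 362) = (7 - 1)/(485 - 362) = 6/123 = 6*(1/123) = 2/41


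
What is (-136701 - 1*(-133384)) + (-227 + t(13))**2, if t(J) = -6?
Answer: 50972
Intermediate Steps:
(-136701 - 1*(-133384)) + (-227 + t(13))**2 = (-136701 - 1*(-133384)) + (-227 - 6)**2 = (-136701 + 133384) + (-233)**2 = -3317 + 54289 = 50972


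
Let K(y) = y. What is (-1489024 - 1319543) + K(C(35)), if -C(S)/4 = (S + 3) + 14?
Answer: -2808775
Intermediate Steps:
C(S) = -68 - 4*S (C(S) = -4*((S + 3) + 14) = -4*((3 + S) + 14) = -4*(17 + S) = -68 - 4*S)
(-1489024 - 1319543) + K(C(35)) = (-1489024 - 1319543) + (-68 - 4*35) = -2808567 + (-68 - 140) = -2808567 - 208 = -2808775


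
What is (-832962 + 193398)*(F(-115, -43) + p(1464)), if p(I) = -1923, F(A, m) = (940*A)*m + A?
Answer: -2971581909768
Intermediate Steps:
F(A, m) = A + 940*A*m (F(A, m) = 940*A*m + A = A + 940*A*m)
(-832962 + 193398)*(F(-115, -43) + p(1464)) = (-832962 + 193398)*(-115*(1 + 940*(-43)) - 1923) = -639564*(-115*(1 - 40420) - 1923) = -639564*(-115*(-40419) - 1923) = -639564*(4648185 - 1923) = -639564*4646262 = -2971581909768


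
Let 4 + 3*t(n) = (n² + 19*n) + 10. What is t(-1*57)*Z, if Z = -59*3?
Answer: -128148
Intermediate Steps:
t(n) = 2 + n²/3 + 19*n/3 (t(n) = -4/3 + ((n² + 19*n) + 10)/3 = -4/3 + (10 + n² + 19*n)/3 = -4/3 + (10/3 + n²/3 + 19*n/3) = 2 + n²/3 + 19*n/3)
Z = -177
t(-1*57)*Z = (2 + (-1*57)²/3 + 19*(-1*57)/3)*(-177) = (2 + (⅓)*(-57)² + (19/3)*(-57))*(-177) = (2 + (⅓)*3249 - 361)*(-177) = (2 + 1083 - 361)*(-177) = 724*(-177) = -128148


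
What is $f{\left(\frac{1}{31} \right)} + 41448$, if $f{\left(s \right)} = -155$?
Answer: $41293$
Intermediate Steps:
$f{\left(\frac{1}{31} \right)} + 41448 = -155 + 41448 = 41293$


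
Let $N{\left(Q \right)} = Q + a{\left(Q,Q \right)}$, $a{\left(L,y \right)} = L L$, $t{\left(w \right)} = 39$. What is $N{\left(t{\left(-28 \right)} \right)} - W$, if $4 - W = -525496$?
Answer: $-523940$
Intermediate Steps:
$W = 525500$ ($W = 4 - -525496 = 4 + 525496 = 525500$)
$a{\left(L,y \right)} = L^{2}$
$N{\left(Q \right)} = Q + Q^{2}$
$N{\left(t{\left(-28 \right)} \right)} - W = 39 \left(1 + 39\right) - 525500 = 39 \cdot 40 - 525500 = 1560 - 525500 = -523940$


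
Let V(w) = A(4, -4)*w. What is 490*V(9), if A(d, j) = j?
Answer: -17640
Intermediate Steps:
V(w) = -4*w
490*V(9) = 490*(-4*9) = 490*(-36) = -17640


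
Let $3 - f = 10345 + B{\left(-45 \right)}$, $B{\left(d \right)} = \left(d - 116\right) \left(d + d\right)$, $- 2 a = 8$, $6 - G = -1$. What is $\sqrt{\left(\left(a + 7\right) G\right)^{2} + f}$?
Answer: $i \sqrt{24391} \approx 156.18 i$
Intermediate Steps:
$G = 7$ ($G = 6 - -1 = 6 + 1 = 7$)
$a = -4$ ($a = \left(- \frac{1}{2}\right) 8 = -4$)
$B{\left(d \right)} = 2 d \left(-116 + d\right)$ ($B{\left(d \right)} = \left(-116 + d\right) 2 d = 2 d \left(-116 + d\right)$)
$f = -24832$ ($f = 3 - \left(10345 + 2 \left(-45\right) \left(-116 - 45\right)\right) = 3 - \left(10345 + 2 \left(-45\right) \left(-161\right)\right) = 3 - \left(10345 + 14490\right) = 3 - 24835 = -24832$)
$\sqrt{\left(\left(a + 7\right) G\right)^{2} + f} = \sqrt{\left(\left(-4 + 7\right) 7\right)^{2} - 24832} = \sqrt{\left(3 \cdot 7\right)^{2} - 24832} = \sqrt{21^{2} - 24832} = \sqrt{441 - 24832} = \sqrt{-24391} = i \sqrt{24391}$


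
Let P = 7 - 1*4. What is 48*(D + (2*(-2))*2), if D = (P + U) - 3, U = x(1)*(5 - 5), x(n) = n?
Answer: -384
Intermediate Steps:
P = 3 (P = 7 - 4 = 3)
U = 0 (U = 1*(5 - 5) = 1*0 = 0)
D = 0 (D = (3 + 0) - 3 = 3 - 3 = 0)
48*(D + (2*(-2))*2) = 48*(0 + (2*(-2))*2) = 48*(0 - 4*2) = 48*(0 - 8) = 48*(-8) = -384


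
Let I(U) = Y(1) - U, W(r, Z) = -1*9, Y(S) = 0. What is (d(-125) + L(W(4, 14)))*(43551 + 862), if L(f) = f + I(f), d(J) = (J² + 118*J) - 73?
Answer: 35619226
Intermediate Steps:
W(r, Z) = -9
I(U) = -U (I(U) = 0 - U = -U)
d(J) = -73 + J² + 118*J
L(f) = 0 (L(f) = f - f = 0)
(d(-125) + L(W(4, 14)))*(43551 + 862) = ((-73 + (-125)² + 118*(-125)) + 0)*(43551 + 862) = ((-73 + 15625 - 14750) + 0)*44413 = (802 + 0)*44413 = 802*44413 = 35619226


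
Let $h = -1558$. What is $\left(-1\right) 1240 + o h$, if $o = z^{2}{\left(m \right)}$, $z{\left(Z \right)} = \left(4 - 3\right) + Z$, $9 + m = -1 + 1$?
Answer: $-100952$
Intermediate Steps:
$m = -9$ ($m = -9 + \left(-1 + 1\right) = -9 + 0 = -9$)
$z{\left(Z \right)} = 1 + Z$
$o = 64$ ($o = \left(1 - 9\right)^{2} = \left(-8\right)^{2} = 64$)
$\left(-1\right) 1240 + o h = \left(-1\right) 1240 + 64 \left(-1558\right) = -1240 - 99712 = -100952$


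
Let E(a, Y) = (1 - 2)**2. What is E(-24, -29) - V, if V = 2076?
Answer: -2075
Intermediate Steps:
E(a, Y) = 1 (E(a, Y) = (-1)**2 = 1)
E(-24, -29) - V = 1 - 1*2076 = 1 - 2076 = -2075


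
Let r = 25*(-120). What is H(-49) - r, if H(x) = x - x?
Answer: 3000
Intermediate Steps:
H(x) = 0
r = -3000
H(-49) - r = 0 - 1*(-3000) = 0 + 3000 = 3000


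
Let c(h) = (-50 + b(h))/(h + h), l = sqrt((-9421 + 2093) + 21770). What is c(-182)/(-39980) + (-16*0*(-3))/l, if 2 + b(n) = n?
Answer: -9/559720 ≈ -1.6079e-5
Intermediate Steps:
b(n) = -2 + n
l = sqrt(14442) (l = sqrt(-7328 + 21770) = sqrt(14442) ≈ 120.17)
c(h) = (-52 + h)/(2*h) (c(h) = (-50 + (-2 + h))/(h + h) = (-52 + h)/((2*h)) = (-52 + h)*(1/(2*h)) = (-52 + h)/(2*h))
c(-182)/(-39980) + (-16*0*(-3))/l = ((1/2)*(-52 - 182)/(-182))/(-39980) + (-16*0*(-3))/(sqrt(14442)) = ((1/2)*(-1/182)*(-234))*(-1/39980) + (0*(-3))*(sqrt(14442)/14442) = (9/14)*(-1/39980) + 0*(sqrt(14442)/14442) = -9/559720 + 0 = -9/559720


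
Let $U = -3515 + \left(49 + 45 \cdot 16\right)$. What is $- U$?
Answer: $2746$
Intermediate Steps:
$U = -2746$ ($U = -3515 + \left(49 + 720\right) = -3515 + 769 = -2746$)
$- U = \left(-1\right) \left(-2746\right) = 2746$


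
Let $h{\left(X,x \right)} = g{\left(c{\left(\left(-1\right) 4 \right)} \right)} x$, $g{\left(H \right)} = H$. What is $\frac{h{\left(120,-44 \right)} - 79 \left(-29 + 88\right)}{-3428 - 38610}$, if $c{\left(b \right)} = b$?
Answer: $\frac{4485}{42038} \approx 0.10669$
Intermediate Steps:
$h{\left(X,x \right)} = - 4 x$ ($h{\left(X,x \right)} = \left(-1\right) 4 x = - 4 x$)
$\frac{h{\left(120,-44 \right)} - 79 \left(-29 + 88\right)}{-3428 - 38610} = \frac{\left(-4\right) \left(-44\right) - 79 \left(-29 + 88\right)}{-3428 - 38610} = \frac{176 - 4661}{-42038} = \left(176 - 4661\right) \left(- \frac{1}{42038}\right) = \left(-4485\right) \left(- \frac{1}{42038}\right) = \frac{4485}{42038}$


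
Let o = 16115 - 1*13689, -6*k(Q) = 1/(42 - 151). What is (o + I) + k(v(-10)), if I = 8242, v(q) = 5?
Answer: 6976873/654 ≈ 10668.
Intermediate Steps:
k(Q) = 1/654 (k(Q) = -1/(6*(42 - 151)) = -⅙/(-109) = -⅙*(-1/109) = 1/654)
o = 2426 (o = 16115 - 13689 = 2426)
(o + I) + k(v(-10)) = (2426 + 8242) + 1/654 = 10668 + 1/654 = 6976873/654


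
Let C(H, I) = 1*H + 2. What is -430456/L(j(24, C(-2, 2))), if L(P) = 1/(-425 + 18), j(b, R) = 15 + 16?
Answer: 175195592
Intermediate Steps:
C(H, I) = 2 + H (C(H, I) = H + 2 = 2 + H)
j(b, R) = 31
L(P) = -1/407 (L(P) = 1/(-407) = -1/407)
-430456/L(j(24, C(-2, 2))) = -430456/(-1/407) = -430456*(-407) = 175195592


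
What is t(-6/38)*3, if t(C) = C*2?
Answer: -18/19 ≈ -0.94737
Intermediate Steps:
t(C) = 2*C
t(-6/38)*3 = (2*(-6/38))*3 = (2*(-6*1/38))*3 = (2*(-3/19))*3 = -6/19*3 = -18/19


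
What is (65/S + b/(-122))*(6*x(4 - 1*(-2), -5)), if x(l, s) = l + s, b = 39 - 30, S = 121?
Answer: 20523/7381 ≈ 2.7805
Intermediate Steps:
b = 9
(65/S + b/(-122))*(6*x(4 - 1*(-2), -5)) = (65/121 + 9/(-122))*(6*((4 - 1*(-2)) - 5)) = (65*(1/121) + 9*(-1/122))*(6*((4 + 2) - 5)) = (65/121 - 9/122)*(6*(6 - 5)) = 6841*(6*1)/14762 = (6841/14762)*6 = 20523/7381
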